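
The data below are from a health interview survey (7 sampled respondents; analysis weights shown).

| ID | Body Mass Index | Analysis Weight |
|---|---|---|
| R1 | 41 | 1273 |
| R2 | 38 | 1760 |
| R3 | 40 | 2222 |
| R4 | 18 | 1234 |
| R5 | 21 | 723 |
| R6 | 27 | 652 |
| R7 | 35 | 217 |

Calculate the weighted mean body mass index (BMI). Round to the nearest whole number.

Weighted sum = 270547
Sum of weights = 1273 + 1760 + 2222 + 1234 + 723 + 652 + 217 = 8081
Weighted mean = 270547 / 8081 = 33.479396

33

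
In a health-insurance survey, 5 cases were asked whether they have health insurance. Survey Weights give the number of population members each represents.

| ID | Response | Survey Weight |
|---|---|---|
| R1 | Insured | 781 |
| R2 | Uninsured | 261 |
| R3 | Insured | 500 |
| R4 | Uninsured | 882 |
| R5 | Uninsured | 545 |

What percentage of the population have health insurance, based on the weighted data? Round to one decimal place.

Sum of weights for 'Insured' = 781 + 500 = 1281
Total weight = 2969
Weighted proportion = 1281 / 2969 = 0.4314584 → 43.14584%

43.1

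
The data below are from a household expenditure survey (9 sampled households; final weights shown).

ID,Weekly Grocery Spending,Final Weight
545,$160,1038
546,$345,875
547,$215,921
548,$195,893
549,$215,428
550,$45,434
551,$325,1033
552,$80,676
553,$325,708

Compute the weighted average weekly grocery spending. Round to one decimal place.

224.3

Weighted sum = 160×1038 + 345×875 + 215×921 + 195×893 + 215×428 + 45×434 + 325×1033 + 80×676 + 325×708
  = 166080 + 301875 + 198015 + 174135 + 92020 + 19530 + 335725 + 54080 + 230100 = 1571560
Sum of weights = 1038 + 875 + 921 + 893 + 428 + 434 + 1033 + 676 + 708 = 7006
Weighted mean = 1571560 / 7006 = 224.3163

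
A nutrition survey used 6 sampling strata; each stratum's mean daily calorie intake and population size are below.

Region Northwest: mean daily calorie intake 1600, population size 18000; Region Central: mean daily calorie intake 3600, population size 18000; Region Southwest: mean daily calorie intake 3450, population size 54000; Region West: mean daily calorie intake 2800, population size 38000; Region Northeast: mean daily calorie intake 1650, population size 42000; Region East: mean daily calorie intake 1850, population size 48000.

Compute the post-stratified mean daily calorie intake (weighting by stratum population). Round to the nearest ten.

2500

Σ Nₕ·x̄ₕ = 1600×18000 + 3600×18000 + 3450×54000 + 2800×38000 + 1650×42000 + 1850×48000
  = 544400000
Σ Nₕ = 18000 + 18000 + 54000 + 38000 + 42000 + 48000 = 218000
Overall mean = 544400000 / 218000 = 2497.2477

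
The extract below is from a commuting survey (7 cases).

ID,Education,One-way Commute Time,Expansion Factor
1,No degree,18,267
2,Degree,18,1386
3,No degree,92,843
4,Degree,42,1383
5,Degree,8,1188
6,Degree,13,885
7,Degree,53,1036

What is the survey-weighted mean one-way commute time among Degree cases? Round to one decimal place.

Degree rows: 2, 4, 5, 6, 7
Weighted sum = 18×1386 + 42×1383 + 8×1188 + 13×885 + 53×1036
  = 24948 + 58086 + 9504 + 11505 + 54908 = 158951
Sum of weights = 1386 + 1383 + 1188 + 885 + 1036 = 5878
Weighted mean = 158951 / 5878 = 27.041681

27.0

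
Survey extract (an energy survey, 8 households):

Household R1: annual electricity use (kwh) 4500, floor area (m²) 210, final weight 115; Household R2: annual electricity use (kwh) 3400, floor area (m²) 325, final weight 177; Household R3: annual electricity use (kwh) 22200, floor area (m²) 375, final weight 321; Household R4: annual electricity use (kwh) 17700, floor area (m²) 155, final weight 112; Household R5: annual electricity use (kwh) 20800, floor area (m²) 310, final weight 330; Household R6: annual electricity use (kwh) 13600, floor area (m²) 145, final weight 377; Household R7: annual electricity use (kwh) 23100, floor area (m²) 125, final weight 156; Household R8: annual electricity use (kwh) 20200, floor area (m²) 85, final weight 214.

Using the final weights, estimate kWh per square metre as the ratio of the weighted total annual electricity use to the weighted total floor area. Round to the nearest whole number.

73

Σ wᵢ·y = 4500×115 + 3400×177 + 22200×321 + 17700×112 + 20800×330 + 13600×377 + 23100×156 + 20200×214
  = 517500 + 601800 + 7126200 + 1982400 + 6864000 + 5127200 + 3603600 + 4322800 = 30145500
Σ wᵢ·x = 210×115 + 325×177 + 375×321 + 155×112 + 310×330 + 145×377 + 125×156 + 85×214
  = 24150 + 57525 + 120375 + 17360 + 102300 + 54665 + 19500 + 18190 = 414065
Ratio = 30145500 / 414065 = 72.803787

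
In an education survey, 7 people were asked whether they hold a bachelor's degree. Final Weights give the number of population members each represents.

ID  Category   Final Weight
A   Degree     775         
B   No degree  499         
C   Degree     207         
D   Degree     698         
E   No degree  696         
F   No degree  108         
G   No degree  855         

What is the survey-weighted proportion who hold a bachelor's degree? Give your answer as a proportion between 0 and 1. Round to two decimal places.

Sum of weights for 'Degree' = 775 + 207 + 698 = 1680
Total weight = 775 + 499 + 207 + 698 + 696 + 108 + 855 = 3838
Weighted proportion = 1680 / 3838 = 0.43772798

0.44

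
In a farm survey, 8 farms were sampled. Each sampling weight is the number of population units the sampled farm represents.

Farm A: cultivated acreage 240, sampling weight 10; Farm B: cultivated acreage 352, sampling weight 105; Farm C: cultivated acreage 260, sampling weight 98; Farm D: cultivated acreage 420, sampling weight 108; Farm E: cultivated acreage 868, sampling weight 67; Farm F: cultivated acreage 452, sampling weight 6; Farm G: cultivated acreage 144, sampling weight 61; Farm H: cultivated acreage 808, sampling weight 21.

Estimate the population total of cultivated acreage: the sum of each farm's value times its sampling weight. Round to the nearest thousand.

Weighted total = 240×10 + 352×105 + 260×98 + 420×108 + 868×67 + 452×6 + 144×61 + 808×21
  = 2400 + 36960 + 25480 + 45360 + 58156 + 2712 + 8784 + 16968 = 196820

197000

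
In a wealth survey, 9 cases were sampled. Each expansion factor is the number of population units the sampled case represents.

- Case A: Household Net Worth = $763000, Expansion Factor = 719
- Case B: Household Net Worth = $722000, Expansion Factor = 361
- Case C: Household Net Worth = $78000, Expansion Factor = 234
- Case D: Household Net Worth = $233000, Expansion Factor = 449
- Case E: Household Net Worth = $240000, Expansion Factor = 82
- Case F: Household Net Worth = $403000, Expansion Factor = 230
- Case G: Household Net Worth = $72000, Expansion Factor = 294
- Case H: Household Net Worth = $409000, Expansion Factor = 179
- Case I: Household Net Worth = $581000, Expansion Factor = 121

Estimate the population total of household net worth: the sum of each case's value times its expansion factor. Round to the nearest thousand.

1209158000

Weighted total = 1209158000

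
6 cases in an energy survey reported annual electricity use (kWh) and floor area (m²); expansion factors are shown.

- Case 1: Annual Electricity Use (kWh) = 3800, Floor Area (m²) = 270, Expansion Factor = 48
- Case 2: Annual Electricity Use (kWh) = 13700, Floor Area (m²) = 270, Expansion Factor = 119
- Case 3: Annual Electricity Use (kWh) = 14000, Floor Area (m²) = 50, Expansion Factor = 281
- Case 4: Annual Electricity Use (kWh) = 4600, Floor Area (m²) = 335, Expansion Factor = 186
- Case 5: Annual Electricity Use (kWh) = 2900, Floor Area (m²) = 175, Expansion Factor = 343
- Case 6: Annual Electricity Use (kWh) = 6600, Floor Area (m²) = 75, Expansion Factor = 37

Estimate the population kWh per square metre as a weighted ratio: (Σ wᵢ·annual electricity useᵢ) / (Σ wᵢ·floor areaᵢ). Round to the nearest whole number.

Σ wᵢ·y = 3800×48 + 13700×119 + 14000×281 + 4600×186 + 2900×343 + 6600×37
  = 182400 + 1630300 + 3934000 + 855600 + 994700 + 244200 = 7841200
Σ wᵢ·x = 184250
Ratio = 7841200 / 184250 = 42.557395

43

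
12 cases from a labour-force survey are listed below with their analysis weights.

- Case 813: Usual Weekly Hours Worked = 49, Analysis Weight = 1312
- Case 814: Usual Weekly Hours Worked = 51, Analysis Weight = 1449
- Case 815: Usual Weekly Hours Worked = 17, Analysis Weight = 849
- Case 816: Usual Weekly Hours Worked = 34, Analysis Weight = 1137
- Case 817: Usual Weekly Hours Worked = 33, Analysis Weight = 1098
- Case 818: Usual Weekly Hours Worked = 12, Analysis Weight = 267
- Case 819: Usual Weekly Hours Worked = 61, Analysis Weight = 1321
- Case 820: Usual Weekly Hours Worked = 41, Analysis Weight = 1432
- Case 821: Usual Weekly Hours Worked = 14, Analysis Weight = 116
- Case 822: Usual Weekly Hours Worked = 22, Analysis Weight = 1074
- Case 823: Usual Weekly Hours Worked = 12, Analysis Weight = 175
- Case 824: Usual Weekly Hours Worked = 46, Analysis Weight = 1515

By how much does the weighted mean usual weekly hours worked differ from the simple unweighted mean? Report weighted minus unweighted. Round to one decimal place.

7.1

Unweighted sum = 49 + 51 + 17 + 34 + 33 + 12 + 61 + 41 + 14 + 22 + 12 + 46 = 392
Unweighted mean = 392 / 12 = 32.666667
Weighted sum = 49×1312 + 51×1449 + 17×849 + 34×1137 + 33×1098 + 12×267 + 61×1321 + 41×1432 + 14×116 + 22×1074 + 12×175 + 46×1515
  = 64288 + 73899 + 14433 + 38658 + 36234 + 3204 + 80581 + 58712 + 1624 + 23628 + 2100 + 69690 = 467051
Sum of weights = 11745
Weighted mean = 467051 / 11745 = 39.765943
Difference (weighted minus unweighted) = 7.0992763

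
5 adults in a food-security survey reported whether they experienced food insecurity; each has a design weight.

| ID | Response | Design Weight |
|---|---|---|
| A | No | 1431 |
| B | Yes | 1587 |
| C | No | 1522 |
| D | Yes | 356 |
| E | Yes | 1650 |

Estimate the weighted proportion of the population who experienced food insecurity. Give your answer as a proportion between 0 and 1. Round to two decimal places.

0.55

Sum of weights for 'Yes' = 1587 + 356 + 1650 = 3593
Total weight = 1431 + 1587 + 1522 + 356 + 1650 = 6546
Weighted proportion = 3593 / 6546 = 0.54888482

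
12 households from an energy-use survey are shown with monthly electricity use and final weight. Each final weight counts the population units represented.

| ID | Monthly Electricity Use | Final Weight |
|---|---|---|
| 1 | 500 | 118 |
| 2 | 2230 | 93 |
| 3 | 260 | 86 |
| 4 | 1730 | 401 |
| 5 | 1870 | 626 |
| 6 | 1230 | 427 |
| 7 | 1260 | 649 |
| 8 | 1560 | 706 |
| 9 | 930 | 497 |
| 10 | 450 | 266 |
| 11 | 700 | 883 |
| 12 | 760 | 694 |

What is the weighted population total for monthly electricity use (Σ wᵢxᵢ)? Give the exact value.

6324860

Weighted total = 500×118 + 2230×93 + 260×86 + 1730×401 + 1870×626 + 1230×427 + 1260×649 + 1560×706 + 930×497 + 450×266 + 700×883 + 760×694
  = 59000 + 207390 + 22360 + 693730 + 1170620 + 525210 + 817740 + 1101360 + 462210 + 119700 + 618100 + 527440 = 6324860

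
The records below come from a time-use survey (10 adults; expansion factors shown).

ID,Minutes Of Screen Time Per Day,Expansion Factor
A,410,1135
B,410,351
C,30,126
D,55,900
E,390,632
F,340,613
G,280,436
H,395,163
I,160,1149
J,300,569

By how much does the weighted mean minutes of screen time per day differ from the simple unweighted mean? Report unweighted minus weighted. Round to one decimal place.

Unweighted sum = 410 + 410 + 30 + 55 + 390 + 340 + 280 + 395 + 160 + 300 = 2770
Unweighted mean = 2770 / 10 = 277
Weighted sum = 410×1135 + 410×351 + 30×126 + 55×900 + 390×632 + 340×613 + 280×436 + 395×163 + 160×1149 + 300×569
  = 465350 + 143910 + 3780 + 49500 + 246480 + 208420 + 122080 + 64385 + 183840 + 170700 = 1658445
Sum of weights = 1135 + 351 + 126 + 900 + 632 + 613 + 436 + 163 + 1149 + 569 = 6074
Weighted mean = 1658445 / 6074 = 273.04001
Difference (unweighted minus weighted) = 3.9599934

4.0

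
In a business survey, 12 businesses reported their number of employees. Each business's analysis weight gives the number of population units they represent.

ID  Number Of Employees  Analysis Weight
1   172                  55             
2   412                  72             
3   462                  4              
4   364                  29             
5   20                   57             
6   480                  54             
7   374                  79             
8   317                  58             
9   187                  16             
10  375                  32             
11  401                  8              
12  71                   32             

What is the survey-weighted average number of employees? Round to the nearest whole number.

Weighted sum = 172×55 + 412×72 + 462×4 + 364×29 + 20×57 + 480×54 + 374×79 + 317×58 + 187×16 + 375×32 + 401×8 + 71×32
  = 9460 + 29664 + 1848 + 10556 + 1140 + 25920 + 29546 + 18386 + 2992 + 12000 + 3208 + 2272 = 146992
Sum of weights = 55 + 72 + 4 + 29 + 57 + 54 + 79 + 58 + 16 + 32 + 8 + 32 = 496
Weighted mean = 146992 / 496 = 296.35484

296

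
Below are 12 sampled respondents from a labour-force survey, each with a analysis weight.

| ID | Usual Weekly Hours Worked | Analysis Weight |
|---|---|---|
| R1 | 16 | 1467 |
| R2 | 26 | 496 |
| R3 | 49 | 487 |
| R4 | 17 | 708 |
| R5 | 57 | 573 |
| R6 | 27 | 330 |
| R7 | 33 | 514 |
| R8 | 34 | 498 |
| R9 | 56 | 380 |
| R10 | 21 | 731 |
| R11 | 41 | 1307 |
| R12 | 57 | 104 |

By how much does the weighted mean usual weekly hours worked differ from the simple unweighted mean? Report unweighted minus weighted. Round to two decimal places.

4.06

Unweighted sum = 434
Unweighted mean = 434 / 12 = 36.166667
Weighted sum = 16×1467 + 26×496 + 49×487 + 17×708 + 57×573 + 27×330 + 33×514 + 34×498 + 56×380 + 21×731 + 41×1307 + 57×104
  = 23472 + 12896 + 23863 + 12036 + 32661 + 8910 + 16962 + 16932 + 21280 + 15351 + 53587 + 5928 = 243878
Sum of weights = 1467 + 496 + 487 + 708 + 573 + 330 + 514 + 498 + 380 + 731 + 1307 + 104 = 7595
Weighted mean = 243878 / 7595 = 32.110336
Difference (unweighted minus weighted) = 4.0563309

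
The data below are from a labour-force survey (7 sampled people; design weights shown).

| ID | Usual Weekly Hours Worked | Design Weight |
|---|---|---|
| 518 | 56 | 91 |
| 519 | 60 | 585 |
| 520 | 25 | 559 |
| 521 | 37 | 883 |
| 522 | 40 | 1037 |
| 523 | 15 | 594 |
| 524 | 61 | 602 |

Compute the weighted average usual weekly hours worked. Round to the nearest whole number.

40

Weighted sum = 173954
Sum of weights = 91 + 585 + 559 + 883 + 1037 + 594 + 602 = 4351
Weighted mean = 173954 / 4351 = 39.980234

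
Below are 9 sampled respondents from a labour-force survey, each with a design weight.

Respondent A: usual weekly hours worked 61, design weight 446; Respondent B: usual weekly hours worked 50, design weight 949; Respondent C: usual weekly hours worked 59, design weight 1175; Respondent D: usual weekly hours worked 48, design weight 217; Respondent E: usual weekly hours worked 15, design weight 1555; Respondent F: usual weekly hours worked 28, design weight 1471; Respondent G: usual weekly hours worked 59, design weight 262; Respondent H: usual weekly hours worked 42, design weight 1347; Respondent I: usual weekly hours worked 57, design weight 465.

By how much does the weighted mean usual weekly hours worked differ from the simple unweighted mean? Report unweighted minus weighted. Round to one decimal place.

6.3

Unweighted sum = 61 + 50 + 59 + 48 + 15 + 28 + 59 + 42 + 57 = 419
Unweighted mean = 419 / 9 = 46.555556
Weighted sum = 317447
Sum of weights = 446 + 949 + 1175 + 217 + 1555 + 1471 + 262 + 1347 + 465 = 7887
Weighted mean = 317447 / 7887 = 40.249398
Difference (unweighted minus weighted) = 6.3061578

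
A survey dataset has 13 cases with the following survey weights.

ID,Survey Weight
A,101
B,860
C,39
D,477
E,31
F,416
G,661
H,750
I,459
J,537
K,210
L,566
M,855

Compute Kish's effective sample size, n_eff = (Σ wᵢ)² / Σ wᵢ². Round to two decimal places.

9.49

Σ wᵢ = 5962
Σ wᵢ² = 3746820
n_eff = 5962² / 3746820 = 35545444 / 3746820 = 9.4868299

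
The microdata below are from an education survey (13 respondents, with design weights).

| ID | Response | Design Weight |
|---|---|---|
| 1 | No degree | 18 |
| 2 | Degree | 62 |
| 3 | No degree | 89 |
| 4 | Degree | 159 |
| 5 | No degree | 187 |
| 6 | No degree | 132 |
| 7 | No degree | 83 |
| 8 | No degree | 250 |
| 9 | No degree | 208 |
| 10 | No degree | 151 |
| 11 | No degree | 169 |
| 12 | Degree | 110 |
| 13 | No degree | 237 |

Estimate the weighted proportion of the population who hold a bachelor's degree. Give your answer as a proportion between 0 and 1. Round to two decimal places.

Sum of weights for 'Degree' = 62 + 159 + 110 = 331
Total weight = 1855
Weighted proportion = 331 / 1855 = 0.17843666

0.18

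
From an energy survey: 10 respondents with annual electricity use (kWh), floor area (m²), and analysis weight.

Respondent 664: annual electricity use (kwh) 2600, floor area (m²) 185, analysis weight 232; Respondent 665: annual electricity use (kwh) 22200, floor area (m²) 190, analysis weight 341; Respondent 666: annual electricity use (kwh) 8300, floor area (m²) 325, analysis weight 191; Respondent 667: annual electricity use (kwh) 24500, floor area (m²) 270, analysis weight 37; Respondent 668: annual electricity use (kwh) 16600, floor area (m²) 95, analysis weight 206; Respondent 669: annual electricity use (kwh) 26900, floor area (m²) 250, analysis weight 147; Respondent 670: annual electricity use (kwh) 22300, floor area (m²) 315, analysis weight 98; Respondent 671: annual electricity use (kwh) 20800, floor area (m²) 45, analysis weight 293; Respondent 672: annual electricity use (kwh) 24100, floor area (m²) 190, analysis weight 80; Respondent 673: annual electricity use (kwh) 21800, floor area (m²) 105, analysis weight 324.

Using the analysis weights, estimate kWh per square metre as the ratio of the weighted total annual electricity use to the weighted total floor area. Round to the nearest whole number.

107

Σ wᵢ·y = 2600×232 + 22200×341 + 8300×191 + 24500×37 + 16600×206 + 26900×147 + 22300×98 + 20800×293 + 24100×80 + 21800×324
  = 603200 + 7570200 + 1585300 + 906500 + 3419600 + 3954300 + 2185400 + 6094400 + 1928000 + 7063200 = 35310100
Σ wᵢ·x = 185×232 + 190×341 + 325×191 + 270×37 + 95×206 + 250×147 + 315×98 + 45×293 + 190×80 + 105×324
  = 42920 + 64790 + 62075 + 9990 + 19570 + 36750 + 30870 + 13185 + 15200 + 34020 = 329370
Ratio = 35310100 / 329370 = 107.20497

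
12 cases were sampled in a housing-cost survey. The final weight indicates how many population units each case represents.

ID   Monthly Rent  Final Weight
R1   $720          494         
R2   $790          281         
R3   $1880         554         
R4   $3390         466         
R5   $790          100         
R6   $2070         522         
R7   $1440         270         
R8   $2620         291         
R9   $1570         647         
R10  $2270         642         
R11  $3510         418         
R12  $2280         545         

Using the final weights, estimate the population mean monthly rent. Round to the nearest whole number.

2044

Weighted sum = 720×494 + 790×281 + 1880×554 + 3390×466 + 790×100 + 2070×522 + 1440×270 + 2620×291 + 1570×647 + 2270×642 + 3510×418 + 2280×545
  = 355680 + 221990 + 1041520 + 1579740 + 79000 + 1080540 + 388800 + 762420 + 1015790 + 1457340 + 1467180 + 1242600 = 10692600
Sum of weights = 494 + 281 + 554 + 466 + 100 + 522 + 270 + 291 + 647 + 642 + 418 + 545 = 5230
Weighted mean = 10692600 / 5230 = 2044.4742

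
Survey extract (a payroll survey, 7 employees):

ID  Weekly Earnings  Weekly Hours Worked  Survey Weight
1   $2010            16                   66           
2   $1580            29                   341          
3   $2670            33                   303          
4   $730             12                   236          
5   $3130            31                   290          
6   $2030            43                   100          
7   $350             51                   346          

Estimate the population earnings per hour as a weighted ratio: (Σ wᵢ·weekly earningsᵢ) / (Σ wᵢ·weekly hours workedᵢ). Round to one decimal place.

52.7

Σ wᵢ·y = 2010×66 + 1580×341 + 2670×303 + 730×236 + 3130×290 + 2030×100 + 350×346
  = 2884530
Σ wᵢ·x = 16×66 + 29×341 + 33×303 + 12×236 + 31×290 + 43×100 + 51×346
  = 54712
Ratio = 2884530 / 54712 = 52.722072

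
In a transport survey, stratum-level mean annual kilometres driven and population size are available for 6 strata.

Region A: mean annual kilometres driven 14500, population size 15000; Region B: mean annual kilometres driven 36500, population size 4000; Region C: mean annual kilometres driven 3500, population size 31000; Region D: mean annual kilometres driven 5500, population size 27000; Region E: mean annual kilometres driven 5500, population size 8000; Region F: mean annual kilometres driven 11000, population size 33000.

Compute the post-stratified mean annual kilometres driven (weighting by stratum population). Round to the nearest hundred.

Σ Nₕ·x̄ₕ = 14500×15000 + 36500×4000 + 3500×31000 + 5500×27000 + 5500×8000 + 11000×33000
  = 217500000 + 146000000 + 108500000 + 148500000 + 44000000 + 363000000 = 1027500000
Σ Nₕ = 15000 + 4000 + 31000 + 27000 + 8000 + 33000 = 118000
Overall mean = 1027500000 / 118000 = 8707.6271

8700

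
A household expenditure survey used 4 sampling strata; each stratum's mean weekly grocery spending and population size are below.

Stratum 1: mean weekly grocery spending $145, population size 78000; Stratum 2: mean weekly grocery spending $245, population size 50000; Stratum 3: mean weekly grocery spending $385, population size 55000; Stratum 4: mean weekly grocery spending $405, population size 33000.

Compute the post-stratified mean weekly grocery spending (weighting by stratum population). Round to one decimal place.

269.0

Σ Nₕ·x̄ₕ = 58100000
Σ Nₕ = 78000 + 50000 + 55000 + 33000 = 216000
Overall mean = 58100000 / 216000 = 268.98148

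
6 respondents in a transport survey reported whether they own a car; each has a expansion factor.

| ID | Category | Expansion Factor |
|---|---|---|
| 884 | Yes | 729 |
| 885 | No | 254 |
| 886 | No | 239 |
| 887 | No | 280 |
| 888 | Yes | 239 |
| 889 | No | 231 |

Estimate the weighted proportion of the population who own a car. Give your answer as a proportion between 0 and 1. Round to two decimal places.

0.49

Sum of weights for 'Yes' = 729 + 239 = 968
Total weight = 729 + 254 + 239 + 280 + 239 + 231 = 1972
Weighted proportion = 968 / 1972 = 0.49087221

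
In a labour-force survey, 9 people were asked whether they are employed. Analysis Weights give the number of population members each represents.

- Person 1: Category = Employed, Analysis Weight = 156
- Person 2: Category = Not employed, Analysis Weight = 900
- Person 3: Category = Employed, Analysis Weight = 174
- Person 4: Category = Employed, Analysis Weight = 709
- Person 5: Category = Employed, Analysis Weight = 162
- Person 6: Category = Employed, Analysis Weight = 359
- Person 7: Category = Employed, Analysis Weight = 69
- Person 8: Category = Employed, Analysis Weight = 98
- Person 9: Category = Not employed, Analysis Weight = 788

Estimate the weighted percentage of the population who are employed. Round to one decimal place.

Sum of weights for 'Employed' = 156 + 174 + 709 + 162 + 359 + 69 + 98 = 1727
Total weight = 3415
Weighted proportion = 1727 / 3415 = 0.5057101 → 50.57101%

50.6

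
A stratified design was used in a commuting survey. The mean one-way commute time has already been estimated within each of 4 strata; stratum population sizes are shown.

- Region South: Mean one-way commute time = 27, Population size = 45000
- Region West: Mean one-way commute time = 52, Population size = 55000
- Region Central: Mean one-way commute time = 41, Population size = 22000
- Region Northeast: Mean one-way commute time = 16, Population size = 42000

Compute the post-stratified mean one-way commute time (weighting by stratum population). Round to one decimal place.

Σ Nₕ·x̄ₕ = 5649000
Σ Nₕ = 164000
Overall mean = 5649000 / 164000 = 34.445122

34.4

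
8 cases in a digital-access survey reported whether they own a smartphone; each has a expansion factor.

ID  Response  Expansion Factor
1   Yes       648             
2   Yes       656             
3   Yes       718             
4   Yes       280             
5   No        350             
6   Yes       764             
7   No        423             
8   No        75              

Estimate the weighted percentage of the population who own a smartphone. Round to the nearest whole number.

78

Sum of weights for 'Yes' = 648 + 656 + 718 + 280 + 764 = 3066
Total weight = 648 + 656 + 718 + 280 + 350 + 764 + 423 + 75 = 3914
Weighted proportion = 3066 / 3914 = 0.78334185 → 78.334185%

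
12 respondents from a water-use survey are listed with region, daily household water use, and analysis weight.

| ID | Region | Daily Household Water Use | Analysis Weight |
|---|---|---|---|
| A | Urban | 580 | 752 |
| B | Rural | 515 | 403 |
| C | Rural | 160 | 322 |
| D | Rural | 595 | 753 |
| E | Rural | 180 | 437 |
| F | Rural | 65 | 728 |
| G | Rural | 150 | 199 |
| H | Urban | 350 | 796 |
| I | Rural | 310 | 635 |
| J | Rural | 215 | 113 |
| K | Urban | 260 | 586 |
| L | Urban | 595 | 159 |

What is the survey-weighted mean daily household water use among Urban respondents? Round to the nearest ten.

Urban rows: A, H, K, L
Weighted sum = 580×752 + 350×796 + 260×586 + 595×159
  = 436160 + 278600 + 152360 + 94605 = 961725
Sum of weights = 752 + 796 + 586 + 159 = 2293
Weighted mean = 961725 / 2293 = 419.41779

420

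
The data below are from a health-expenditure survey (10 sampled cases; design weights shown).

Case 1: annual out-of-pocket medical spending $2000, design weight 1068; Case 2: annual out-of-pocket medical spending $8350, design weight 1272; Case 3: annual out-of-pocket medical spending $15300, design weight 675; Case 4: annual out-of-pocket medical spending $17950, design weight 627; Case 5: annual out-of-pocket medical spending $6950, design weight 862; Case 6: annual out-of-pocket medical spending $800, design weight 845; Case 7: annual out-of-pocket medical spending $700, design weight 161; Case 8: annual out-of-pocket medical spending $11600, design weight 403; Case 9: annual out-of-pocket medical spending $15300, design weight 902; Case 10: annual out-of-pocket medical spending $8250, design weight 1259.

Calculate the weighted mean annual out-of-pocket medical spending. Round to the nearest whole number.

Weighted sum = 2000×1068 + 8350×1272 + 15300×675 + 17950×627 + 6950×862 + 800×845 + 700×161 + 11600×403 + 15300×902 + 8250×1259
  = 69981100
Sum of weights = 1068 + 1272 + 675 + 627 + 862 + 845 + 161 + 403 + 902 + 1259 = 8074
Weighted mean = 69981100 / 8074 = 8667.4635

8667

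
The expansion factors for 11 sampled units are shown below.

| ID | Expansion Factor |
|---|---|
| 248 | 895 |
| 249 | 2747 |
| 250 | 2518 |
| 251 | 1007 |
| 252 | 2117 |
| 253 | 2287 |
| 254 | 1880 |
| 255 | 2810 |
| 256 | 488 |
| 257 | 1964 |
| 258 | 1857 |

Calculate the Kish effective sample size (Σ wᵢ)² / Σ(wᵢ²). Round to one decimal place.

Σ wᵢ = 895 + 2747 + 2518 + 1007 + 2117 + 2287 + 1880 + 2810 + 488 + 1964 + 1857 = 20570
Σ wᵢ² = 44387854
n_eff = 20570² / 44387854 = 423124900 / 44387854 = 9.5324478

9.5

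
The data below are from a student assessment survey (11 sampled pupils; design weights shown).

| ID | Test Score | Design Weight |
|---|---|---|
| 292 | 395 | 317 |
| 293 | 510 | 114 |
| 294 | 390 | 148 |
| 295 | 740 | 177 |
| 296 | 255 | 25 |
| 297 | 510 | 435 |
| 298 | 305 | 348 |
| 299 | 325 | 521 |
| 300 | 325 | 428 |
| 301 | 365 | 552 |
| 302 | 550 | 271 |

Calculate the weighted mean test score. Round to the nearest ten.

410

Weighted sum = 1365375
Sum of weights = 317 + 114 + 148 + 177 + 25 + 435 + 348 + 521 + 428 + 552 + 271 = 3336
Weighted mean = 1365375 / 3336 = 409.28507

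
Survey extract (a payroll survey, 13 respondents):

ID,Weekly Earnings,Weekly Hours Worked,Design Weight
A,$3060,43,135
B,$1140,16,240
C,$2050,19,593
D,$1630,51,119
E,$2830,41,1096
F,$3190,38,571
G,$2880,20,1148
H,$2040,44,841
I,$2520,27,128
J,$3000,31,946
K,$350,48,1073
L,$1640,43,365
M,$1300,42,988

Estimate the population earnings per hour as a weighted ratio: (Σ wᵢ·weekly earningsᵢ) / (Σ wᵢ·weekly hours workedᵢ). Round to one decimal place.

Σ wᵢ·y = 17460480
Σ wᵢ·x = 295056
Ratio = 17460480 / 295056 = 59.176834

59.2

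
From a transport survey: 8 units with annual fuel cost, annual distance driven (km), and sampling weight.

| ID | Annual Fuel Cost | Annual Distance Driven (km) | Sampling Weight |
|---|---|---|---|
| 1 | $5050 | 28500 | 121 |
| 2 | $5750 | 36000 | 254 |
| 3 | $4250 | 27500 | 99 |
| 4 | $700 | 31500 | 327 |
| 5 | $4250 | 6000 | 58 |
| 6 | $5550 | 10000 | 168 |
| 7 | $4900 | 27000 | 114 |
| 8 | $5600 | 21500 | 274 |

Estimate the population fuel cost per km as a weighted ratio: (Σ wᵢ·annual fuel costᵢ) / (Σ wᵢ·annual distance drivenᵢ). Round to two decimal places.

Σ wᵢ·y = 5050×121 + 5750×254 + 4250×99 + 700×327 + 4250×58 + 5550×168 + 4900×114 + 5600×274
  = 611050 + 1460500 + 420750 + 228900 + 246500 + 932400 + 558600 + 1534400 = 5993100
Σ wᵢ·x = 28500×121 + 36000×254 + 27500×99 + 31500×327 + 6000×58 + 10000×168 + 27000×114 + 21500×274
  = 36612500
Ratio = 5993100 / 36612500 = 0.16369

0.16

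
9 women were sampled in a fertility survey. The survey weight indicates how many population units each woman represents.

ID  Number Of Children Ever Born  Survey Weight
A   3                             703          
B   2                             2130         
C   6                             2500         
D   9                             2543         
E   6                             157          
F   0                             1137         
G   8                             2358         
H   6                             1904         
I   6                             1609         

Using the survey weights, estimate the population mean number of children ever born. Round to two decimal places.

Weighted sum = 3×703 + 2×2130 + 6×2500 + 9×2543 + 6×157 + 0×1137 + 8×2358 + 6×1904 + 6×1609
  = 2109 + 4260 + 15000 + 22887 + 942 + 0 + 18864 + 11424 + 9654 = 85140
Sum of weights = 703 + 2130 + 2500 + 2543 + 157 + 1137 + 2358 + 1904 + 1609 = 15041
Weighted mean = 85140 / 15041 = 5.6605279

5.66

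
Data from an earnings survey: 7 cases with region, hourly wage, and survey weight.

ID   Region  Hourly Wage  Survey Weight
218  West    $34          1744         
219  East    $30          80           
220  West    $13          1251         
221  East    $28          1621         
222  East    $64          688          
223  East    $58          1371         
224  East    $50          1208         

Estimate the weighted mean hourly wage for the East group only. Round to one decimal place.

46.6

East rows: 219, 221, 222, 223, 224
Weighted sum = 231738
Sum of weights = 4968
Weighted mean = 231738 / 4968 = 46.646135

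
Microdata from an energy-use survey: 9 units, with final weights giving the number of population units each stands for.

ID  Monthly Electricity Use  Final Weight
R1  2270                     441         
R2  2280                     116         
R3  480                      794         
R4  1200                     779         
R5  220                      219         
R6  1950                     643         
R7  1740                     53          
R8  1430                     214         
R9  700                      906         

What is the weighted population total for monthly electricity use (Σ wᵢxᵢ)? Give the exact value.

4915940

Weighted total = 2270×441 + 2280×116 + 480×794 + 1200×779 + 220×219 + 1950×643 + 1740×53 + 1430×214 + 700×906
  = 1001070 + 264480 + 381120 + 934800 + 48180 + 1253850 + 92220 + 306020 + 634200 = 4915940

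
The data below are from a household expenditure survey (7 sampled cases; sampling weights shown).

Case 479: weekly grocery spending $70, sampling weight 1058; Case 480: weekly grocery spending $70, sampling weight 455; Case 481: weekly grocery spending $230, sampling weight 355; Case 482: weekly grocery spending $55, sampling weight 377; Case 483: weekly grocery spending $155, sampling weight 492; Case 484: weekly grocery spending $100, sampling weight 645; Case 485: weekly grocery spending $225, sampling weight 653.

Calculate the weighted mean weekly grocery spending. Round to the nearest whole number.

Weighted sum = 70×1058 + 70×455 + 230×355 + 55×377 + 155×492 + 100×645 + 225×653
  = 74060 + 31850 + 81650 + 20735 + 76260 + 64500 + 146925 = 495980
Sum of weights = 1058 + 455 + 355 + 377 + 492 + 645 + 653 = 4035
Weighted mean = 495980 / 4035 = 122.91945

123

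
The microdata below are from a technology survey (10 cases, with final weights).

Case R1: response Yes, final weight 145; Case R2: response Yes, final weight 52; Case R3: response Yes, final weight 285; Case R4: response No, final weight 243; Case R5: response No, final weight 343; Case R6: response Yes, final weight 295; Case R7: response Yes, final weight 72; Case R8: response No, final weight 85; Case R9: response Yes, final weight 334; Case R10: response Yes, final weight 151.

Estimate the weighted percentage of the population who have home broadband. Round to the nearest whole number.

Sum of weights for 'Yes' = 145 + 52 + 285 + 295 + 72 + 334 + 151 = 1334
Total weight = 145 + 52 + 285 + 243 + 343 + 295 + 72 + 85 + 334 + 151 = 2005
Weighted proportion = 1334 / 2005 = 0.66533666 → 66.533666%

67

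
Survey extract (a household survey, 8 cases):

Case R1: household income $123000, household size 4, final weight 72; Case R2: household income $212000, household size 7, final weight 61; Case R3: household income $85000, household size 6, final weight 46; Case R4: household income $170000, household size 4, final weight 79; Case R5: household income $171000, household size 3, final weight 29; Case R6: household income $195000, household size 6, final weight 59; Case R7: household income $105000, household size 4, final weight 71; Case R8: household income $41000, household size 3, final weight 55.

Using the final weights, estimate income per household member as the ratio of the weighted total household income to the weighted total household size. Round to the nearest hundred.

Σ wᵢ·y = 123000×72 + 212000×61 + 85000×46 + 170000×79 + 171000×29 + 195000×59 + 105000×71 + 41000×55
  = 65302000
Σ wᵢ·x = 4×72 + 7×61 + 6×46 + 4×79 + 3×29 + 6×59 + 4×71 + 3×55
  = 288 + 427 + 276 + 316 + 87 + 354 + 284 + 165 = 2197
Ratio = 65302000 / 2197 = 29723.259

29700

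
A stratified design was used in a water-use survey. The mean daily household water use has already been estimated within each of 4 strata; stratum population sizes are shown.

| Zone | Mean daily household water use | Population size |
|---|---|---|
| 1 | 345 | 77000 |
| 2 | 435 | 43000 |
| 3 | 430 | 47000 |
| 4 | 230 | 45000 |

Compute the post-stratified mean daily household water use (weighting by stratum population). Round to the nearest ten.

360

Σ Nₕ·x̄ₕ = 345×77000 + 435×43000 + 430×47000 + 230×45000
  = 26565000 + 18705000 + 20210000 + 10350000 = 75830000
Σ Nₕ = 77000 + 43000 + 47000 + 45000 = 212000
Overall mean = 75830000 / 212000 = 357.68868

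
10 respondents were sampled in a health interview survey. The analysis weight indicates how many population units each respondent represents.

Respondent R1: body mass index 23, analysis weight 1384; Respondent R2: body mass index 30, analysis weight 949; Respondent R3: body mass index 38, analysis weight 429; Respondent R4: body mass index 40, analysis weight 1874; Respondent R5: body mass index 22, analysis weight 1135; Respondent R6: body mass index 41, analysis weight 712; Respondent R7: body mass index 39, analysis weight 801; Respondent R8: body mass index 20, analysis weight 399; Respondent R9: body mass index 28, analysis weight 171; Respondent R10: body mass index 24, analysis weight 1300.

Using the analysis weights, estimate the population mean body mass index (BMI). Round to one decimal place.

30.7

Weighted sum = 23×1384 + 30×949 + 38×429 + 40×1874 + 22×1135 + 41×712 + 39×801 + 20×399 + 28×171 + 24×1300
  = 31832 + 28470 + 16302 + 74960 + 24970 + 29192 + 31239 + 7980 + 4788 + 31200 = 280933
Sum of weights = 1384 + 949 + 429 + 1874 + 1135 + 712 + 801 + 399 + 171 + 1300 = 9154
Weighted mean = 280933 / 9154 = 30.689644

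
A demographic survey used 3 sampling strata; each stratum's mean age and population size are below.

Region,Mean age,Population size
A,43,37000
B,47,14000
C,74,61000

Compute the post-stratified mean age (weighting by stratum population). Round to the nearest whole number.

60

Σ Nₕ·x̄ₕ = 43×37000 + 47×14000 + 74×61000
  = 1591000 + 658000 + 4514000 = 6763000
Σ Nₕ = 37000 + 14000 + 61000 = 112000
Overall mean = 6763000 / 112000 = 60.383929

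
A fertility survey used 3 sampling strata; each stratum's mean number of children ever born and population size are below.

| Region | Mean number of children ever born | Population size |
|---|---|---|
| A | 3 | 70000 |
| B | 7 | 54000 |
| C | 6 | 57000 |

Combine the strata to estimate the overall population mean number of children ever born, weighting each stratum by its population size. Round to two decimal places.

Σ Nₕ·x̄ₕ = 3×70000 + 7×54000 + 6×57000
  = 210000 + 378000 + 342000 = 930000
Σ Nₕ = 70000 + 54000 + 57000 = 181000
Overall mean = 930000 / 181000 = 5.1381215

5.14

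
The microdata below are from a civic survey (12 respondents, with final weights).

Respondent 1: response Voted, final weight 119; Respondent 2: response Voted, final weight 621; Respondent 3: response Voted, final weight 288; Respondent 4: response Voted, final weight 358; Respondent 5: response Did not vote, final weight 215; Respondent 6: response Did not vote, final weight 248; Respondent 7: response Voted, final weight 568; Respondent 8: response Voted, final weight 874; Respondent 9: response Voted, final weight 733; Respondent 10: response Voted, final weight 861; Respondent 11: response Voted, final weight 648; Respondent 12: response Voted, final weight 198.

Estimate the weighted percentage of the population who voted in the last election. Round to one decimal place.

Sum of weights for 'Voted' = 119 + 621 + 288 + 358 + 568 + 874 + 733 + 861 + 648 + 198 = 5268
Total weight = 119 + 621 + 288 + 358 + 215 + 248 + 568 + 874 + 733 + 861 + 648 + 198 = 5731
Weighted proportion = 5268 / 5731 = 0.91921131 → 91.921131%

91.9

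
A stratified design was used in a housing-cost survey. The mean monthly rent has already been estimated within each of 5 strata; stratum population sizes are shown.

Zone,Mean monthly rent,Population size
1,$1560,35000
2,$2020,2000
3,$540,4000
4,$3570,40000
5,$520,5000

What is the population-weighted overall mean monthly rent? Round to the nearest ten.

2400

Σ Nₕ·x̄ₕ = 1560×35000 + 2020×2000 + 540×4000 + 3570×40000 + 520×5000
  = 54600000 + 4040000 + 2160000 + 142800000 + 2600000 = 206200000
Σ Nₕ = 35000 + 2000 + 4000 + 40000 + 5000 = 86000
Overall mean = 206200000 / 86000 = 2397.6744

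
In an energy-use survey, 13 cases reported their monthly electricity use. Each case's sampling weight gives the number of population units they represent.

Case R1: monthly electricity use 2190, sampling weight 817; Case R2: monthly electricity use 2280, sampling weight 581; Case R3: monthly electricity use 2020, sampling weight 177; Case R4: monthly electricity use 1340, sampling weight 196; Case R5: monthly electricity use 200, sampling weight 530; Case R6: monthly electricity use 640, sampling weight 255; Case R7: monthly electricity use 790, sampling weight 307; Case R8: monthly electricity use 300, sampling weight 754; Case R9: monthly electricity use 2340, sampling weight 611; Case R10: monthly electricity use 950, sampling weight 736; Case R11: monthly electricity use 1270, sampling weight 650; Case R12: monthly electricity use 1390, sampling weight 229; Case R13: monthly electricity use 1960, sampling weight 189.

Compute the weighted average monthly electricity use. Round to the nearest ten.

1350

Weighted sum = 8115210
Sum of weights = 6032
Weighted mean = 8115210 / 6032 = 1345.3597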